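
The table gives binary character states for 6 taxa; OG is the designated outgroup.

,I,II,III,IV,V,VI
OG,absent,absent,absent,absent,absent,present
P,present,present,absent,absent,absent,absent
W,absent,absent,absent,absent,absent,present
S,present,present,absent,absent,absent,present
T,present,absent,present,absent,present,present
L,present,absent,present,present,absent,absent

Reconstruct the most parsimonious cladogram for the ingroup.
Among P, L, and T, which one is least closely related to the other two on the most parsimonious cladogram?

Character polarity is set by the outgroup: the derived state is whichever differs from the outgroup's state, so for VI the derived state is 'absent', and for the remaining characters it is 'present'.
Only L, P, S, and T show the derived state 'present' for I, supporting them as a clade.
II: derived state 'present' in P and S only — synapomorphy for {P, S}.
III: derived state 'present' in L and T only — synapomorphy for {L, T}.
IV (derived state 'present') is unique to L (autapomorphy; uninformative for grouping).
V (derived state 'present') is unique to T (autapomorphy; uninformative for grouping).
VI (state 'absent') occurs in L and P but conflicts with the nesting implied by the other characters — most parsimoniously interpreted as homoplasy.
Most parsimonious ingroup topology: (((P,S),(T,L)),W).
T and L share a more recent common ancestor with each other than either does with P, so P is the least closely related of the three.

P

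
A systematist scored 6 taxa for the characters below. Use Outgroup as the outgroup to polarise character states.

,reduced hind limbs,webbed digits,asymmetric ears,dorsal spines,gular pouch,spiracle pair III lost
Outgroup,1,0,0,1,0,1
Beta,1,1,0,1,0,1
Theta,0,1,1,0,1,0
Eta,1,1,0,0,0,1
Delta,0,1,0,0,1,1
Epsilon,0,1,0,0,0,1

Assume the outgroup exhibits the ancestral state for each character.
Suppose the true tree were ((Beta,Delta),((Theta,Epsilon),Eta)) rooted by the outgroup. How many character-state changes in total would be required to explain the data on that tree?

9

Map each character onto ((Beta,Delta),((Theta,Epsilon),Eta)) (rooted by Outgroup) and count the minimum state changes it requires (Fitch parsimony):
reduced hind limbs: 2; webbed digits: 1; asymmetric ears: 1; dorsal spines: 2; gular pouch: 2; spiracle pair III lost: 1.
Total tree length = 9.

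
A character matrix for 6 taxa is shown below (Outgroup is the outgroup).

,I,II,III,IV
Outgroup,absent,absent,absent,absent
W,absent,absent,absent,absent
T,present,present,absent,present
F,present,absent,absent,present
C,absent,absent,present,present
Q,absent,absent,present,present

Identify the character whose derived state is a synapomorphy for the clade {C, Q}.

III

The outgroup has state 'absent' for every character, so 'present' is the derived state throughout.
Only F and T show the derived state 'present' for I, supporting them as a clade.
II (derived state 'present') is unique to T (autapomorphy; uninformative for grouping).
Only C and Q show the derived state 'present' for III, supporting them as a clade.
Only C, F, Q, and T show the derived state 'present' for IV, supporting them as a clade.
Most parsimonious ingroup topology: (W,((T,F),(C,Q))).
The clade {C, Q} is supported by III: its derived state 'present' occurs in exactly those taxa and in no other taxon (including the outgroup).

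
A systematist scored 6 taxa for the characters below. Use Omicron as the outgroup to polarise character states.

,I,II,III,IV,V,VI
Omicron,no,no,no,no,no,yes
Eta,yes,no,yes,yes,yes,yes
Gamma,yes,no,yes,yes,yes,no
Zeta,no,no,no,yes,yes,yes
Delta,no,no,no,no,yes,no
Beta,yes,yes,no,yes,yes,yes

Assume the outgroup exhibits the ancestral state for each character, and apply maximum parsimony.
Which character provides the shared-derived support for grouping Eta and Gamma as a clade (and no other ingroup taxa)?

III

Character polarity is set by the outgroup: the derived state is whichever differs from the outgroup's state, so for VI the derived state is 'no', and for the remaining characters it is 'yes'.
I: derived state 'yes' in Beta, Eta, and Gamma only — synapomorphy for {Beta, Eta, Gamma}.
II (derived state 'yes') is unique to Beta (autapomorphy; uninformative for grouping).
Only Eta and Gamma show the derived state 'yes' for III, supporting them as a clade.
IV (derived state 'yes') is shared by Beta, Eta, Gamma, and Zeta — a synapomorphy uniting that clade.
V (derived state 'yes') is shared by all ingroup taxa — unites the whole ingroup.
VI (state 'no') occurs in Delta and Gamma but conflicts with the nesting implied by the other characters — most parsimoniously interpreted as homoplasy.
Most parsimonious ingroup topology: ((((Eta,Gamma),Beta),Zeta),Delta).
The clade {Eta, Gamma} is supported by III: its derived state 'yes' occurs in exactly those taxa and in no other taxon (including the outgroup).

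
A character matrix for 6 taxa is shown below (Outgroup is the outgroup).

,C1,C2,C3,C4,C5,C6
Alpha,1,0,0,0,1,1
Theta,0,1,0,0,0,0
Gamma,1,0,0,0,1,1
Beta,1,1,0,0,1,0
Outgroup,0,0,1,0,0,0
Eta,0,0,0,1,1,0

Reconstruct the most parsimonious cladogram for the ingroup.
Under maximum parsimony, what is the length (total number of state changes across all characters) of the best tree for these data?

7

Character polarity is set by the outgroup: the derived state is whichever differs from the outgroup's state, so for C3 the derived state is '0', and for the remaining characters it is '1'.
C1 (derived state '1') is shared by Alpha, Beta, and Gamma — a synapomorphy uniting that clade.
C2 groups Beta and Theta, which is incompatible with the clades supported by the remaining characters; treating it as convergent (homoplasy) costs fewer steps than any alternative tree.
C3 (derived state '0') is shared by all ingroup taxa — unites the whole ingroup.
C4: derived state '1' in Eta only — an autapomorphy, so it tells us nothing about relationships among taxa.
C5: derived state '1' in Alpha, Beta, Eta, and Gamma only — synapomorphy for {Alpha, Beta, Eta, Gamma}.
C6 (derived state '1') is shared by Alpha and Gamma — a synapomorphy uniting that clade.
Most parsimonious ingroup topology: (Theta,((Beta,(Alpha,Gamma)),Eta)).
Changes per character on this tree: C1: 1; C2: 2; C3: 1; C4: 1; C5: 1; C6: 1.
Total = 7.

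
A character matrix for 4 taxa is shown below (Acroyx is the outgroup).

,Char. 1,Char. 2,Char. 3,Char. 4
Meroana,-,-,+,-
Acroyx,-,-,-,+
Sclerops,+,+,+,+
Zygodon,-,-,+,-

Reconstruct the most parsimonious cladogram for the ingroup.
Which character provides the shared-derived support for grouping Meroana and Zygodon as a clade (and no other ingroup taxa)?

Character polarity is set by the outgroup: the derived state is whichever differs from the outgroup's state, so for Char. 4 the derived state is '-', and for the remaining characters it is '+'.
Char. 1 (derived state '+') is unique to Sclerops (autapomorphy; uninformative for grouping).
Char. 2: derived state '+' in Sclerops only — an autapomorphy, so it tells us nothing about relationships among taxa.
Char. 3 (derived state '+') is shared by all ingroup taxa — unites the whole ingroup.
Only Meroana and Zygodon show the derived state '-' for Char. 4, supporting them as a clade.
Most parsimonious ingroup topology: ((Meroana,Zygodon),Sclerops).
The clade {Meroana, Zygodon} is supported by Char. 4: its derived state '-' occurs in exactly those taxa and in no other taxon (including the outgroup).

Char. 4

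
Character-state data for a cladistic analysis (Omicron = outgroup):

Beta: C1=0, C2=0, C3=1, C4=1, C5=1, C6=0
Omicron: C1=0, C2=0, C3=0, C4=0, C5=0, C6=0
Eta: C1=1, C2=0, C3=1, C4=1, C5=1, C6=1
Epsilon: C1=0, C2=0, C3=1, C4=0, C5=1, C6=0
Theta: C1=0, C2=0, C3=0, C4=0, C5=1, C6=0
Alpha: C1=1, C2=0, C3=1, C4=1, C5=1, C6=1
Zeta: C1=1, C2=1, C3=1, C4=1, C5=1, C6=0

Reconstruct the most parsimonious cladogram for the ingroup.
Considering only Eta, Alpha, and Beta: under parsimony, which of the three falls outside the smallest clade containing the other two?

The outgroup has state '0' for every character, so '1' is the derived state throughout.
C1 (derived state '1') is shared by Alpha, Eta, and Zeta — a synapomorphy uniting that clade.
C2: derived state '1' in Zeta only — an autapomorphy, so it tells us nothing about relationships among taxa.
C3: derived state '1' in Alpha, Beta, Epsilon, Eta, and Zeta only — synapomorphy for {Alpha, Beta, Epsilon, Eta, Zeta}.
C4 (derived state '1') is shared by Alpha, Beta, Eta, and Zeta — a synapomorphy uniting that clade.
C5 (derived state '1') is shared by all ingroup taxa — unites the whole ingroup.
Only Alpha and Eta show the derived state '1' for C6, supporting them as a clade.
Most parsimonious ingroup topology: ((Epsilon,((Zeta,(Alpha,Eta)),Beta)),Theta).
Eta and Alpha share a more recent common ancestor with each other than either does with Beta, so Beta is the least closely related of the three.

Beta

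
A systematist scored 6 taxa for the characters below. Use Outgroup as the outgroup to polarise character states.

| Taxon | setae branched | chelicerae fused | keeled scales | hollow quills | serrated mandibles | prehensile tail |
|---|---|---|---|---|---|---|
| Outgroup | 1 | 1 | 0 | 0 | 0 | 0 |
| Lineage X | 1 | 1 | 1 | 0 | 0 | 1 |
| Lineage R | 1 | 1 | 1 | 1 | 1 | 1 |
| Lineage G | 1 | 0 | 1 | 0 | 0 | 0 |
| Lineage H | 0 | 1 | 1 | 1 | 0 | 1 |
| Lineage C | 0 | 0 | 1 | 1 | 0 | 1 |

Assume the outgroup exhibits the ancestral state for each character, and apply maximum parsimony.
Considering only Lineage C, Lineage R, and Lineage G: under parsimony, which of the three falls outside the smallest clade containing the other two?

Lineage G

Character polarity is set by the outgroup: the derived state is whichever differs from the outgroup's state, so for setae branched, chelicerae fused the derived state is '0', and for the remaining characters it is '1'.
setae branched (derived state '0') is shared by Lineage C and Lineage H — a synapomorphy uniting that clade.
chelicerae fused groups Lineage C and Lineage G, which is incompatible with the clades supported by the remaining characters; treating it as convergent (homoplasy) costs fewer steps than any alternative tree.
keeled scales (derived state '1') is shared by all ingroup taxa — unites the whole ingroup.
Only Lineage C, Lineage H, and Lineage R show the derived state '1' for hollow quills, supporting them as a clade.
serrated mandibles: derived state '1' in Lineage R only — an autapomorphy, so it tells us nothing about relationships among taxa.
Only Lineage C, Lineage H, Lineage R, and Lineage X show the derived state '1' for prehensile tail, supporting them as a clade.
Most parsimonious ingroup topology: ((Lineage X,(Lineage R,(Lineage H,Lineage C))),Lineage G).
Lineage R and Lineage C share a more recent common ancestor with each other than either does with Lineage G, so Lineage G is the least closely related of the three.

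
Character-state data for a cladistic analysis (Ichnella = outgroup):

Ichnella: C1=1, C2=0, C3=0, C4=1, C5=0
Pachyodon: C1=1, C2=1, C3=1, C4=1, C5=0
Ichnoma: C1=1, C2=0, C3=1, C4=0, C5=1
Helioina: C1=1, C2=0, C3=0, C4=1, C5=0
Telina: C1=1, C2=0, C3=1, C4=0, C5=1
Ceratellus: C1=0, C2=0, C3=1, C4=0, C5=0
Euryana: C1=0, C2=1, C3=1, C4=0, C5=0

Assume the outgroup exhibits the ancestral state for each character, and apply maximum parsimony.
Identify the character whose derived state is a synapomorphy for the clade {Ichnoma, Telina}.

Character polarity is set by the outgroup: the derived state is whichever differs from the outgroup's state, so for C1, C4 the derived state is '0', and for the remaining characters it is '1'.
Only Ceratellus and Euryana show the derived state '0' for C1, supporting them as a clade.
C2 (state '1') occurs in Euryana and Pachyodon but conflicts with the nesting implied by the other characters — most parsimoniously interpreted as homoplasy.
Only Ceratellus, Euryana, Ichnoma, Pachyodon, and Telina show the derived state '1' for C3, supporting them as a clade.
C4 (derived state '0') is shared by Ceratellus, Euryana, Ichnoma, and Telina — a synapomorphy uniting that clade.
C5: derived state '1' in Ichnoma and Telina only — synapomorphy for {Ichnoma, Telina}.
Most parsimonious ingroup topology: ((Pachyodon,((Ichnoma,Telina),(Ceratellus,Euryana))),Helioina).
The clade {Ichnoma, Telina} is supported by C5: its derived state '1' occurs in exactly those taxa and in no other taxon (including the outgroup).

C5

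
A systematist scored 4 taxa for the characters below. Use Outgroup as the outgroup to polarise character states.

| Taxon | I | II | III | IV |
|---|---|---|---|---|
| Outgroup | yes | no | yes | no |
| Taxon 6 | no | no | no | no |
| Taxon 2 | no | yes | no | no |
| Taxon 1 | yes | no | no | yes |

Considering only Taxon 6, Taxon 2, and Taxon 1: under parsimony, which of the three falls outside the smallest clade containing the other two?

Taxon 1

Character polarity is set by the outgroup: the derived state is whichever differs from the outgroup's state, so for I, III the derived state is 'no', and for the remaining characters it is 'yes'.
I (derived state 'no') is shared by Taxon 2 and Taxon 6 — a synapomorphy uniting that clade.
II: derived state 'yes' in Taxon 2 only — an autapomorphy, so it tells us nothing about relationships among taxa.
III (derived state 'no') is shared by all ingroup taxa — unites the whole ingroup.
IV: derived state 'yes' in Taxon 1 only — an autapomorphy, so it tells us nothing about relationships among taxa.
Most parsimonious ingroup topology: ((Taxon 6,Taxon 2),Taxon 1).
Taxon 2 and Taxon 6 share a more recent common ancestor with each other than either does with Taxon 1, so Taxon 1 is the least closely related of the three.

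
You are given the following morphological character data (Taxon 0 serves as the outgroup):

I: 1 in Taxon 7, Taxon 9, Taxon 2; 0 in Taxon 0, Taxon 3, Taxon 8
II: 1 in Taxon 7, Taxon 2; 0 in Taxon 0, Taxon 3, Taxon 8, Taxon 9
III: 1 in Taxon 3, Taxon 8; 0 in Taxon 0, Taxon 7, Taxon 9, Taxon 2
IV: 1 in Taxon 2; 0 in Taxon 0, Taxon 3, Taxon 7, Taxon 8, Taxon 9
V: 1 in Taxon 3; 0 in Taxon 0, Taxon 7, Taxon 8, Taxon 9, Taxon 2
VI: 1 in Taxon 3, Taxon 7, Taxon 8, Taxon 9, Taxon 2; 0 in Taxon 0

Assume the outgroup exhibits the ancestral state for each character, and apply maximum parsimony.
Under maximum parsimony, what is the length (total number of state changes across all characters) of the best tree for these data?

The outgroup has state '0' for every character, so '1' is the derived state throughout.
Only Taxon 2, Taxon 7, and Taxon 9 show the derived state '1' for I, supporting them as a clade.
II: derived state '1' in Taxon 2 and Taxon 7 only — synapomorphy for {Taxon 2, Taxon 7}.
III: derived state '1' in Taxon 3 and Taxon 8 only — synapomorphy for {Taxon 3, Taxon 8}.
IV (derived state '1') is unique to Taxon 2 (autapomorphy; uninformative for grouping).
V: derived state '1' in Taxon 3 only — an autapomorphy, so it tells us nothing about relationships among taxa.
All ingroup taxa share the derived state '1' for VI; it defines the ingroup but does not resolve relationships within it.
Most parsimonious ingroup topology: ((Taxon 3,Taxon 8),((Taxon 7,Taxon 2),Taxon 9)).
Changes per character on this tree: I: 1; II: 1; III: 1; IV: 1; V: 1; VI: 1.
Total = 6.

6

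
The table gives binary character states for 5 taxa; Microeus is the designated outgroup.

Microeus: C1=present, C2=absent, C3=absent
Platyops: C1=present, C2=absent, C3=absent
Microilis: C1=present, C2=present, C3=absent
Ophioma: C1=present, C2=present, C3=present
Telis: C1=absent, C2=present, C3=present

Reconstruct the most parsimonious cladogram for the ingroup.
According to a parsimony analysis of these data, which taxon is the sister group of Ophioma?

Telis

Character polarity is set by the outgroup: the derived state is whichever differs from the outgroup's state, so for C1 the derived state is 'absent', and for the remaining characters it is 'present'.
C1 (derived state 'absent') is unique to Telis (autapomorphy; uninformative for grouping).
Only Microilis, Ophioma, and Telis show the derived state 'present' for C2, supporting them as a clade.
C3: derived state 'present' in Ophioma and Telis only — synapomorphy for {Ophioma, Telis}.
Most parsimonious ingroup topology: (Platyops,(Microilis,(Ophioma,Telis))).
Ophioma and Telis form a cherry on this tree, so they are sister taxa.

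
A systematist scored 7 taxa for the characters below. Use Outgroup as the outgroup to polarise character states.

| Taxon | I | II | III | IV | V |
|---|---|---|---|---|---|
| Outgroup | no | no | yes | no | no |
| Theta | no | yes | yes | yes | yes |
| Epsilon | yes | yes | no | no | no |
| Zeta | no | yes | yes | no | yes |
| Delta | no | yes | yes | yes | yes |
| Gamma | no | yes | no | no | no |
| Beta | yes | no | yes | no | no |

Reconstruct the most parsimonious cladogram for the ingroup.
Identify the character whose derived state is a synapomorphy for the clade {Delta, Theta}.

IV

Character polarity is set by the outgroup: the derived state is whichever differs from the outgroup's state, so for III the derived state is 'no', and for the remaining characters it is 'yes'.
I groups Beta and Epsilon, which is incompatible with the clades supported by the remaining characters; treating it as convergent (homoplasy) costs fewer steps than any alternative tree.
II (derived state 'yes') is shared by Delta, Epsilon, Gamma, Theta, and Zeta — a synapomorphy uniting that clade.
Only Epsilon and Gamma show the derived state 'no' for III, supporting them as a clade.
IV (derived state 'yes') is shared by Delta and Theta — a synapomorphy uniting that clade.
V (derived state 'yes') is shared by Delta, Theta, and Zeta — a synapomorphy uniting that clade.
Most parsimonious ingroup topology: ((((Theta,Delta),Zeta),(Epsilon,Gamma)),Beta).
The clade {Delta, Theta} is supported by IV: its derived state 'yes' occurs in exactly those taxa and in no other taxon (including the outgroup).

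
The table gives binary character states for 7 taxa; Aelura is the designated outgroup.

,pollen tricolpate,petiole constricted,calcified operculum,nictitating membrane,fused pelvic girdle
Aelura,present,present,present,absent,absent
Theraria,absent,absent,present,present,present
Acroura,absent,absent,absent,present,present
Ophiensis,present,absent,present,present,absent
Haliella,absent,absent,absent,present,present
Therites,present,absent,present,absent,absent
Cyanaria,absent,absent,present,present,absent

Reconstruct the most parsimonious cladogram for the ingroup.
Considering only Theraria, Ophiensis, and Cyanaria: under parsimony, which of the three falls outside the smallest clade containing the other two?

Ophiensis

Character polarity is set by the outgroup: the derived state is whichever differs from the outgroup's state, so for pollen tricolpate, petiole constricted, calcified operculum the derived state is 'absent', and for the remaining characters it is 'present'.
pollen tricolpate (derived state 'absent') is shared by Acroura, Cyanaria, Haliella, and Theraria — a synapomorphy uniting that clade.
petiole constricted (derived state 'absent') is shared by all ingroup taxa — unites the whole ingroup.
calcified operculum (derived state 'absent') is shared by Acroura and Haliella — a synapomorphy uniting that clade.
nictitating membrane: derived state 'present' in Acroura, Cyanaria, Haliella, Ophiensis, and Theraria only — synapomorphy for {Acroura, Cyanaria, Haliella, Ophiensis, Theraria}.
Only Acroura, Haliella, and Theraria show the derived state 'present' for fused pelvic girdle, supporting them as a clade.
Most parsimonious ingroup topology: ((((Theraria,(Acroura,Haliella)),Cyanaria),Ophiensis),Therites).
Theraria and Cyanaria share a more recent common ancestor with each other than either does with Ophiensis, so Ophiensis is the least closely related of the three.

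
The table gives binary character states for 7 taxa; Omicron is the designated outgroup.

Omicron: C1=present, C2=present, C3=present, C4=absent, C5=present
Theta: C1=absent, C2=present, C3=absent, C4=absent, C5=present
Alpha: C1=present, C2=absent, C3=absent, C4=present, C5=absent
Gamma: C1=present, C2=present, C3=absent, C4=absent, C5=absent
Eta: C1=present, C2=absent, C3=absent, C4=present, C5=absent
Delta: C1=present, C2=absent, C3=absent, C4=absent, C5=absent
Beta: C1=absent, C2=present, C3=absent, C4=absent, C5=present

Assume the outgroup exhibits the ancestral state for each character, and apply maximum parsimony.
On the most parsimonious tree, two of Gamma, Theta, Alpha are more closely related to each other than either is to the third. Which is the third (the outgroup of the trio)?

Character polarity is set by the outgroup: the derived state is whichever differs from the outgroup's state, so for C1, C2, C3, C5 the derived state is 'absent', and for the remaining characters it is 'present'.
C1 (derived state 'absent') is shared by Beta and Theta — a synapomorphy uniting that clade.
C2 (derived state 'absent') is shared by Alpha, Delta, and Eta — a synapomorphy uniting that clade.
All ingroup taxa share the derived state 'absent' for C3; it defines the ingroup but does not resolve relationships within it.
C4: derived state 'present' in Alpha and Eta only — synapomorphy for {Alpha, Eta}.
C5: derived state 'absent' in Alpha, Delta, Eta, and Gamma only — synapomorphy for {Alpha, Delta, Eta, Gamma}.
Most parsimonious ingroup topology: ((Theta,Beta),(((Alpha,Eta),Delta),Gamma)).
Alpha and Gamma share a more recent common ancestor with each other than either does with Theta, so Theta is the least closely related of the three.

Theta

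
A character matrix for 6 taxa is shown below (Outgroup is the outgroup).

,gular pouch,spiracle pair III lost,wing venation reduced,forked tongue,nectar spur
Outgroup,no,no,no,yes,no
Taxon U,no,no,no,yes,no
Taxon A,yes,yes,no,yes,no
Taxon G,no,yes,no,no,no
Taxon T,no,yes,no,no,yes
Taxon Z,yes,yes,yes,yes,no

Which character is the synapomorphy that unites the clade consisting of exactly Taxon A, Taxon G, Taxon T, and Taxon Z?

spiracle pair III lost

Character polarity is set by the outgroup: the derived state is whichever differs from the outgroup's state, so for forked tongue the derived state is 'no', and for the remaining characters it is 'yes'.
gular pouch: derived state 'yes' in Taxon A and Taxon Z only — synapomorphy for {Taxon A, Taxon Z}.
spiracle pair III lost: derived state 'yes' in Taxon A, Taxon G, Taxon T, and Taxon Z only — synapomorphy for {Taxon A, Taxon G, Taxon T, Taxon Z}.
wing venation reduced (derived state 'yes') is unique to Taxon Z (autapomorphy; uninformative for grouping).
forked tongue: derived state 'no' in Taxon G and Taxon T only — synapomorphy for {Taxon G, Taxon T}.
nectar spur (derived state 'yes') is unique to Taxon T (autapomorphy; uninformative for grouping).
Most parsimonious ingroup topology: (Taxon U,((Taxon A,Taxon Z),(Taxon G,Taxon T))).
The clade {Taxon A, Taxon G, Taxon T, Taxon Z} is supported by spiracle pair III lost: its derived state 'yes' occurs in exactly those taxa and in no other taxon (including the outgroup).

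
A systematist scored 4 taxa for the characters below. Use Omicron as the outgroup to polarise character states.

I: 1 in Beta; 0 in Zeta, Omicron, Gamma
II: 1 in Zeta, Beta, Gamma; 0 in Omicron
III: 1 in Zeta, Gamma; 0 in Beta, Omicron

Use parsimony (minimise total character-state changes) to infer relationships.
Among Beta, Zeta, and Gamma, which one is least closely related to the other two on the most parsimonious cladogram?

Beta

The outgroup has state '0' for every character, so '1' is the derived state throughout.
I (derived state '1') is unique to Beta (autapomorphy; uninformative for grouping).
II (derived state '1') is shared by all ingroup taxa — unites the whole ingroup.
III (derived state '1') is shared by Gamma and Zeta — a synapomorphy uniting that clade.
Most parsimonious ingroup topology: (Beta,(Zeta,Gamma)).
Zeta and Gamma share a more recent common ancestor with each other than either does with Beta, so Beta is the least closely related of the three.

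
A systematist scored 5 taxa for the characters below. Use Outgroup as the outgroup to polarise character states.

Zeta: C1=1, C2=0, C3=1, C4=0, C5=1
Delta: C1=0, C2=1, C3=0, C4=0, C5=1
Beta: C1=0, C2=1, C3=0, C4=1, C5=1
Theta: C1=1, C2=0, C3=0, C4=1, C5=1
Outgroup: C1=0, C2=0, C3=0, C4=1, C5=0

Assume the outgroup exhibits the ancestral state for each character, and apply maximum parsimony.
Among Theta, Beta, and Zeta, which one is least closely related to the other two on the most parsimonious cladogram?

Character polarity is set by the outgroup: the derived state is whichever differs from the outgroup's state, so for C4 the derived state is '0', and for the remaining characters it is '1'.
C1: derived state '1' in Theta and Zeta only — synapomorphy for {Theta, Zeta}.
Only Beta and Delta show the derived state '1' for C2, supporting them as a clade.
C3: derived state '1' in Zeta only — an autapomorphy, so it tells us nothing about relationships among taxa.
C4 (state '0') occurs in Delta and Zeta but conflicts with the nesting implied by the other characters — most parsimoniously interpreted as homoplasy.
All ingroup taxa share the derived state '1' for C5; it defines the ingroup but does not resolve relationships within it.
Most parsimonious ingroup topology: ((Delta,Beta),(Theta,Zeta)).
Zeta and Theta share a more recent common ancestor with each other than either does with Beta, so Beta is the least closely related of the three.

Beta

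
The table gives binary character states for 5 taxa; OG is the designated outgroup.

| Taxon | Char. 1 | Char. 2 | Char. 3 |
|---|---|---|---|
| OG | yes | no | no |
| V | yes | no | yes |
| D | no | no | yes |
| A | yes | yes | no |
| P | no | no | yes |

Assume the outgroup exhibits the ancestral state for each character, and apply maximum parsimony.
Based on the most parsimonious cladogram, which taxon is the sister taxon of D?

P

Character polarity is set by the outgroup: the derived state is whichever differs from the outgroup's state, so for Char. 1 the derived state is 'no', and for the remaining characters it is 'yes'.
Char. 1 (derived state 'no') is shared by D and P — a synapomorphy uniting that clade.
Char. 2: derived state 'yes' in A only — an autapomorphy, so it tells us nothing about relationships among taxa.
Char. 3 (derived state 'yes') is shared by D, P, and V — a synapomorphy uniting that clade.
Most parsimonious ingroup topology: ((V,(D,P)),A).
D and P form a cherry on this tree, so they are sister taxa.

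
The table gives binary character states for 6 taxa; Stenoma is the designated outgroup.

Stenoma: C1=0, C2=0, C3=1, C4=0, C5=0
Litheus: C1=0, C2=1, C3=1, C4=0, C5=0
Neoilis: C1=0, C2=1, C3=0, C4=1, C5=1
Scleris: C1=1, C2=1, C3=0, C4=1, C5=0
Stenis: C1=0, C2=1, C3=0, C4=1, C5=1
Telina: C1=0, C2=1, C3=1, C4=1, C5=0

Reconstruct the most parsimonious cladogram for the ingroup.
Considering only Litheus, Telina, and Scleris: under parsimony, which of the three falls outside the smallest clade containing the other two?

Character polarity is set by the outgroup: the derived state is whichever differs from the outgroup's state, so for C3 the derived state is '0', and for the remaining characters it is '1'.
C1 (derived state '1') is unique to Scleris (autapomorphy; uninformative for grouping).
All ingroup taxa share the derived state '1' for C2; it defines the ingroup but does not resolve relationships within it.
C3: derived state '0' in Neoilis, Scleris, and Stenis only — synapomorphy for {Neoilis, Scleris, Stenis}.
C4: derived state '1' in Neoilis, Scleris, Stenis, and Telina only — synapomorphy for {Neoilis, Scleris, Stenis, Telina}.
C5 (derived state '1') is shared by Neoilis and Stenis — a synapomorphy uniting that clade.
Most parsimonious ingroup topology: (Litheus,(((Neoilis,Stenis),Scleris),Telina)).
Scleris and Telina share a more recent common ancestor with each other than either does with Litheus, so Litheus is the least closely related of the three.

Litheus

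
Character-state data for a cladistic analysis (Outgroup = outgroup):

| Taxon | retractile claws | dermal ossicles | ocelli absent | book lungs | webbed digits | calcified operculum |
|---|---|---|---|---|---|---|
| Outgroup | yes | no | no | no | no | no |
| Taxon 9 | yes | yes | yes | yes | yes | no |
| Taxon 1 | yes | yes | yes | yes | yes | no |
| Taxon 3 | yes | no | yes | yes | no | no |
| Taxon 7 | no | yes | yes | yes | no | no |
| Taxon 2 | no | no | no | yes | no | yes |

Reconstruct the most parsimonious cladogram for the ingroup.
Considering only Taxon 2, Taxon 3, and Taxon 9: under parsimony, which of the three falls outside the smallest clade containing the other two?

Taxon 2

Character polarity is set by the outgroup: the derived state is whichever differs from the outgroup's state, so for retractile claws the derived state is 'no', and for the remaining characters it is 'yes'.
retractile claws (state 'no') occurs in Taxon 2 and Taxon 7 but conflicts with the nesting implied by the other characters — most parsimoniously interpreted as homoplasy.
dermal ossicles: derived state 'yes' in Taxon 1, Taxon 7, and Taxon 9 only — synapomorphy for {Taxon 1, Taxon 7, Taxon 9}.
ocelli absent (derived state 'yes') is shared by Taxon 1, Taxon 3, Taxon 7, and Taxon 9 — a synapomorphy uniting that clade.
book lungs (derived state 'yes') is shared by all ingroup taxa — unites the whole ingroup.
Only Taxon 1 and Taxon 9 show the derived state 'yes' for webbed digits, supporting them as a clade.
calcified operculum (derived state 'yes') is unique to Taxon 2 (autapomorphy; uninformative for grouping).
Most parsimonious ingroup topology: ((((Taxon 9,Taxon 1),Taxon 7),Taxon 3),Taxon 2).
Taxon 3 and Taxon 9 share a more recent common ancestor with each other than either does with Taxon 2, so Taxon 2 is the least closely related of the three.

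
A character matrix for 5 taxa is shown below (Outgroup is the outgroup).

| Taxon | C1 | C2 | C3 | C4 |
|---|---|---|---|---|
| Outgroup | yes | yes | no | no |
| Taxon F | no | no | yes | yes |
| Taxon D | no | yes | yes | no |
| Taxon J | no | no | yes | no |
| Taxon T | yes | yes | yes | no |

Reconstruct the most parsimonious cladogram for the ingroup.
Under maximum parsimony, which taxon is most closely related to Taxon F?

Character polarity is set by the outgroup: the derived state is whichever differs from the outgroup's state, so for C1, C2 the derived state is 'no', and for the remaining characters it is 'yes'.
C1: derived state 'no' in Taxon D, Taxon F, and Taxon J only — synapomorphy for {Taxon D, Taxon F, Taxon J}.
C2 (derived state 'no') is shared by Taxon F and Taxon J — a synapomorphy uniting that clade.
All ingroup taxa share the derived state 'yes' for C3; it defines the ingroup but does not resolve relationships within it.
C4 (derived state 'yes') is unique to Taxon F (autapomorphy; uninformative for grouping).
Most parsimonious ingroup topology: (((Taxon F,Taxon J),Taxon D),Taxon T).
Taxon F and Taxon J form a cherry on this tree, so they are sister taxa.

Taxon J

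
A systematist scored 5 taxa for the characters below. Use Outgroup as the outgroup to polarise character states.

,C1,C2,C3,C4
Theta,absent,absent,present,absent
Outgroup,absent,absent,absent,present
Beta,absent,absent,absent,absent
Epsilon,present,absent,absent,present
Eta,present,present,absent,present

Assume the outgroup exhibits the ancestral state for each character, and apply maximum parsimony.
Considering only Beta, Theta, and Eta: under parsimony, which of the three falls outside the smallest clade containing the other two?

Character polarity is set by the outgroup: the derived state is whichever differs from the outgroup's state, so for C4 the derived state is 'absent', and for the remaining characters it is 'present'.
C1: derived state 'present' in Epsilon and Eta only — synapomorphy for {Epsilon, Eta}.
C2: derived state 'present' in Eta only — an autapomorphy, so it tells us nothing about relationships among taxa.
C3 (derived state 'present') is unique to Theta (autapomorphy; uninformative for grouping).
C4 (derived state 'absent') is shared by Beta and Theta — a synapomorphy uniting that clade.
Most parsimonious ingroup topology: ((Eta,Epsilon),(Beta,Theta)).
Theta and Beta share a more recent common ancestor with each other than either does with Eta, so Eta is the least closely related of the three.

Eta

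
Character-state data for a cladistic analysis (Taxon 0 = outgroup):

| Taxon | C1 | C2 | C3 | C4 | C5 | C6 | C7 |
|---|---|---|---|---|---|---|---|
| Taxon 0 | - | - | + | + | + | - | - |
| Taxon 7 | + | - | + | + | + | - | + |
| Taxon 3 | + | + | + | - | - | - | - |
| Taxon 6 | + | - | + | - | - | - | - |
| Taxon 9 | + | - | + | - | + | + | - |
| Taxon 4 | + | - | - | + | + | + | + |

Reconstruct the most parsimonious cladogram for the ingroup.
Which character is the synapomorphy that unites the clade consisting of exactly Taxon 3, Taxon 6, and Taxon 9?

C4

Character polarity is set by the outgroup: the derived state is whichever differs from the outgroup's state, so for C3, C4, C5 the derived state is '-', and for the remaining characters it is '+'.
C1 (derived state '+') is shared by all ingroup taxa — unites the whole ingroup.
C2 (derived state '+') is unique to Taxon 3 (autapomorphy; uninformative for grouping).
C3: derived state '-' in Taxon 4 only — an autapomorphy, so it tells us nothing about relationships among taxa.
C4: derived state '-' in Taxon 3, Taxon 6, and Taxon 9 only — synapomorphy for {Taxon 3, Taxon 6, Taxon 9}.
Only Taxon 3 and Taxon 6 show the derived state '-' for C5, supporting them as a clade.
C6 groups Taxon 4 and Taxon 9, which is incompatible with the clades supported by the remaining characters; treating it as convergent (homoplasy) costs fewer steps than any alternative tree.
Only Taxon 4 and Taxon 7 show the derived state '+' for C7, supporting them as a clade.
Most parsimonious ingroup topology: ((Taxon 7,Taxon 4),((Taxon 3,Taxon 6),Taxon 9)).
The clade {Taxon 3, Taxon 6, Taxon 9} is supported by C4: its derived state '-' occurs in exactly those taxa and in no other taxon (including the outgroup).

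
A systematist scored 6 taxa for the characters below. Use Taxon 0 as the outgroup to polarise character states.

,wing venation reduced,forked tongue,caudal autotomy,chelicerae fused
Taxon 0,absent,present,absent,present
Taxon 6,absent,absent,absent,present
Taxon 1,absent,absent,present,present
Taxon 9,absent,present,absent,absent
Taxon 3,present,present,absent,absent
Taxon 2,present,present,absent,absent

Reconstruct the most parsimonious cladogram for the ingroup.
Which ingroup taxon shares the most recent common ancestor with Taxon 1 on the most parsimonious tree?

Character polarity is set by the outgroup: the derived state is whichever differs from the outgroup's state, so for forked tongue, chelicerae fused the derived state is 'absent', and for the remaining characters it is 'present'.
wing venation reduced (derived state 'present') is shared by Taxon 2 and Taxon 3 — a synapomorphy uniting that clade.
forked tongue (derived state 'absent') is shared by Taxon 1 and Taxon 6 — a synapomorphy uniting that clade.
caudal autotomy: derived state 'present' in Taxon 1 only — an autapomorphy, so it tells us nothing about relationships among taxa.
chelicerae fused (derived state 'absent') is shared by Taxon 2, Taxon 3, and Taxon 9 — a synapomorphy uniting that clade.
Most parsimonious ingroup topology: ((Taxon 6,Taxon 1),(Taxon 9,(Taxon 3,Taxon 2))).
Taxon 1 and Taxon 6 form a cherry on this tree, so they are sister taxa.

Taxon 6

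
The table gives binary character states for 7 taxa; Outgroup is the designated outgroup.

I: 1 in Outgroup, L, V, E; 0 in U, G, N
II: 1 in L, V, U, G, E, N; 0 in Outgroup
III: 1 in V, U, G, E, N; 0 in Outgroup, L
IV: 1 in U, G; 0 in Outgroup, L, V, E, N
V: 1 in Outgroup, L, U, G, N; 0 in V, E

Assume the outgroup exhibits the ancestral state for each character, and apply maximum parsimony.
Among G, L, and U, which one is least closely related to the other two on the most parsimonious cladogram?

L

Character polarity is set by the outgroup: the derived state is whichever differs from the outgroup's state, so for I, V the derived state is '0', and for the remaining characters it is '1'.
I (derived state '0') is shared by G, N, and U — a synapomorphy uniting that clade.
II (derived state '1') is shared by all ingroup taxa — unites the whole ingroup.
III: derived state '1' in E, G, N, U, and V only — synapomorphy for {E, G, N, U, V}.
IV: derived state '1' in G and U only — synapomorphy for {G, U}.
V: derived state '0' in E and V only — synapomorphy for {E, V}.
Most parsimonious ingroup topology: (L,((V,E),((U,G),N))).
G and U share a more recent common ancestor with each other than either does with L, so L is the least closely related of the three.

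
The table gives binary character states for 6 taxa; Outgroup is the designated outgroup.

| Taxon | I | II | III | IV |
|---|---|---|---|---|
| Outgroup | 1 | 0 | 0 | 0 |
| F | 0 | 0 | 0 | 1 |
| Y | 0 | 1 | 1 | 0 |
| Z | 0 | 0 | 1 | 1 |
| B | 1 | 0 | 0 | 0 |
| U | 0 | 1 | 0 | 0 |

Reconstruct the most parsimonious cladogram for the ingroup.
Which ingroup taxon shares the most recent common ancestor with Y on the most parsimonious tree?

U

Character polarity is set by the outgroup: the derived state is whichever differs from the outgroup's state, so for I the derived state is '0', and for the remaining characters it is '1'.
Only F, U, Y, and Z show the derived state '0' for I, supporting them as a clade.
Only U and Y show the derived state '1' for II, supporting them as a clade.
III (state '1') occurs in Y and Z but conflicts with the nesting implied by the other characters — most parsimoniously interpreted as homoplasy.
Only F and Z show the derived state '1' for IV, supporting them as a clade.
Most parsimonious ingroup topology: (((F,Z),(Y,U)),B).
Y and U form a cherry on this tree, so they are sister taxa.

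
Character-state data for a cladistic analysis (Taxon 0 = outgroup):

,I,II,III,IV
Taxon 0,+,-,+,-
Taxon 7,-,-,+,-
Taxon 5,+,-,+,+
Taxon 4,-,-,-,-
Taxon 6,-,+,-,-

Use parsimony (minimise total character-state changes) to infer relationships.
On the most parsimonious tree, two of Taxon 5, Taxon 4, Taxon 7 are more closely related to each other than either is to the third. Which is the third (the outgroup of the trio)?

Character polarity is set by the outgroup: the derived state is whichever differs from the outgroup's state, so for I, III the derived state is '-', and for the remaining characters it is '+'.
I: derived state '-' in Taxon 4, Taxon 6, and Taxon 7 only — synapomorphy for {Taxon 4, Taxon 6, Taxon 7}.
II (derived state '+') is unique to Taxon 6 (autapomorphy; uninformative for grouping).
III (derived state '-') is shared by Taxon 4 and Taxon 6 — a synapomorphy uniting that clade.
IV: derived state '+' in Taxon 5 only — an autapomorphy, so it tells us nothing about relationships among taxa.
Most parsimonious ingroup topology: ((Taxon 7,(Taxon 4,Taxon 6)),Taxon 5).
Taxon 4 and Taxon 7 share a more recent common ancestor with each other than either does with Taxon 5, so Taxon 5 is the least closely related of the three.

Taxon 5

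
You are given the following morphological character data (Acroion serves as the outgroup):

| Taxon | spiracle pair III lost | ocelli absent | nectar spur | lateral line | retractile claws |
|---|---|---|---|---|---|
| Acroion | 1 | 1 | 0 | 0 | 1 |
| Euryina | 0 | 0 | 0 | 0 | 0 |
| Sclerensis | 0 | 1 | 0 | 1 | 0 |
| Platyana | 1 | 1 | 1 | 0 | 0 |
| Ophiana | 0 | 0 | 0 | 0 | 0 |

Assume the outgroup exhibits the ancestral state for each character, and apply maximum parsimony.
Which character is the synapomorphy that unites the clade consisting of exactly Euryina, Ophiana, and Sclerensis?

spiracle pair III lost

Character polarity is set by the outgroup: the derived state is whichever differs from the outgroup's state, so for spiracle pair III lost, ocelli absent, retractile claws the derived state is '0', and for the remaining characters it is '1'.
spiracle pair III lost (derived state '0') is shared by Euryina, Ophiana, and Sclerensis — a synapomorphy uniting that clade.
ocelli absent: derived state '0' in Euryina and Ophiana only — synapomorphy for {Euryina, Ophiana}.
nectar spur (derived state '1') is unique to Platyana (autapomorphy; uninformative for grouping).
lateral line (derived state '1') is unique to Sclerensis (autapomorphy; uninformative for grouping).
retractile claws (derived state '0') is shared by all ingroup taxa — unites the whole ingroup.
Most parsimonious ingroup topology: (((Euryina,Ophiana),Sclerensis),Platyana).
The clade {Euryina, Ophiana, Sclerensis} is supported by spiracle pair III lost: its derived state '0' occurs in exactly those taxa and in no other taxon (including the outgroup).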